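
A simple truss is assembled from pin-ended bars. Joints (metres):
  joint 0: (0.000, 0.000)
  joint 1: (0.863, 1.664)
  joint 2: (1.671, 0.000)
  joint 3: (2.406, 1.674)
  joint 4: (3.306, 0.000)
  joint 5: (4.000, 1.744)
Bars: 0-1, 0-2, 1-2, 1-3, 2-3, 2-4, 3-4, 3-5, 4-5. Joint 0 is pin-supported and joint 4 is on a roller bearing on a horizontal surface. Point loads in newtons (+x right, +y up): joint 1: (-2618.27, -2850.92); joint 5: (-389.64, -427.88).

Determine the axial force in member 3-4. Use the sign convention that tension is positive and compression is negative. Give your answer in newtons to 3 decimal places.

771.548

N=6 nodes, M=9 members, R=3 reactions → 2N=12, M+R=12
member 0 (0-1): L=1.8745, (cx,cy)=(0.4604,0.8877)
member 1 (0-2): L=1.6710, (cx,cy)=(1.0000,0.0000)
member 2 (1-2): L=1.8498, (cx,cy)=(0.4368,-0.8996)
member 3 (1-3): L=1.5430, (cx,cy)=(1.0000,0.0065)
member 4 (2-3): L=1.8283, (cx,cy)=(0.4020,0.9156)
member 5 (2-4): L=1.6350, (cx,cy)=(1.0000,0.0000)
member 6 (3-4): L=1.9006, (cx,cy)=(0.4735,-0.8808)
member 7 (3-5): L=1.5955, (cx,cy)=(0.9990,0.0439)
member 8 (4-5): L=1.8770, (cx,cy)=(0.3697,0.9291)
solve A·x = −loads:
  F[0-1] = -3988.0912 N (compression)
  F[0-2] = -1171.8127 N (compression)
  F[1-2] = +769.5520 N (tension)
  F[1-3] = +446.0386 N (tension)
  F[2-3] = -756.0436 N (compression)
  F[2-4] = -531.7219 N (compression)
  F[3-4] = +771.5478 N (tension)
  F[3-5] = -223.4882 N (compression)
  F[4-5] = -449.9608 N (compression)
  Rx@0 = +3007.9100 N
  Ry@0 = +3540.2850 N
  Ry@4 = -261.4850 N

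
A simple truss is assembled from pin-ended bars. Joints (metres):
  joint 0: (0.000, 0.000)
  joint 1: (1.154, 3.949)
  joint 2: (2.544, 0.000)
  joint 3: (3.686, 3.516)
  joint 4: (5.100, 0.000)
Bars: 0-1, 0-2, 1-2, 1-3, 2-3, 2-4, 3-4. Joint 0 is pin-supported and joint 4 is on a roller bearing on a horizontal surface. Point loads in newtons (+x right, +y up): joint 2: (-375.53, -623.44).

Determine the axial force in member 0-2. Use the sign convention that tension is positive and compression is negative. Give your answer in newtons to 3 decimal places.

N=5 nodes, M=7 members, R=3 reactions → 2N=10, M+R=10
member 0 (0-1): L=4.1142, (cx,cy)=(0.2805,0.9599)
member 1 (0-2): L=2.5440, (cx,cy)=(1.0000,0.0000)
member 2 (1-2): L=4.1865, (cx,cy)=(0.3320,-0.9433)
member 3 (1-3): L=2.5688, (cx,cy)=(0.9857,-0.1686)
member 4 (2-3): L=3.6968, (cx,cy)=(0.3089,0.9511)
member 5 (2-4): L=2.5560, (cx,cy)=(1.0000,0.0000)
member 6 (3-4): L=3.7897, (cx,cy)=(0.3731,-0.9278)
solve A·x = −loads:
  F[0-1] = -325.5213 N (compression)
  F[0-2] = -284.2230 N (compression)
  F[1-2] = +370.0739 N (tension)
  F[1-3] = -217.2883 N (compression)
  F[2-3] = +288.4686 N (tension)
  F[2-4] = +125.0668 N (tension)
  F[3-4] = -335.1930 N (compression)
  Rx@0 = +375.5300 N
  Ry@0 = +312.4535 N
  Ry@4 = +310.9865 N

-284.223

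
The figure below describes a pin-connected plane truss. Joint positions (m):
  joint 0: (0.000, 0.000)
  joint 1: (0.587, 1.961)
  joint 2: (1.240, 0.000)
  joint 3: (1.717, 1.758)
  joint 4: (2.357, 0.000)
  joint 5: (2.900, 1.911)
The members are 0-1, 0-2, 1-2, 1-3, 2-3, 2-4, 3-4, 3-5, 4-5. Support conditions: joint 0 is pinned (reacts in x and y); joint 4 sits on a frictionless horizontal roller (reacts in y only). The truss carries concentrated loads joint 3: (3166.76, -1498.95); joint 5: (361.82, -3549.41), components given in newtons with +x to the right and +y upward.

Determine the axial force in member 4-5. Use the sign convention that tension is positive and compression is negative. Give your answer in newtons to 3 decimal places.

-3881.193

N=6 nodes, M=9 members, R=3 reactions → 2N=12, M+R=12
member 0 (0-1): L=2.0470, (cx,cy)=(0.2868,0.9580)
member 1 (0-2): L=1.2400, (cx,cy)=(1.0000,0.0000)
member 2 (1-2): L=2.0669, (cx,cy)=(0.3159,-0.9488)
member 3 (1-3): L=1.1481, (cx,cy)=(0.9842,-0.1768)
member 4 (2-3): L=1.8216, (cx,cy)=(0.2619,0.9651)
member 5 (2-4): L=1.1170, (cx,cy)=(1.0000,0.0000)
member 6 (3-4): L=1.8709, (cx,cy)=(0.3421,-0.9397)
member 7 (3-5): L=1.1929, (cx,cy)=(0.9917,0.1283)
member 8 (4-5): L=1.9866, (cx,cy)=(0.2733,0.9619)
solve A·x = −loads:
  F[0-1] = +3200.4330 N (tension)
  F[0-2] = +2610.8072 N (tension)
  F[1-2] = -3621.9823 N (compression)
  F[1-3] = +2095.1031 N (tension)
  F[2-3] = +3560.7154 N (tension)
  F[2-4] = +534.0678 N (tension)
  F[3-4] = -4662.2545 N (compression)
  F[3-5] = +1434.4948 N (tension)
  F[4-5] = -3881.1927 N (compression)
  Rx@0 = -3528.5800 N
  Ry@0 = -3066.0177 N
  Ry@4 = +8114.3777 N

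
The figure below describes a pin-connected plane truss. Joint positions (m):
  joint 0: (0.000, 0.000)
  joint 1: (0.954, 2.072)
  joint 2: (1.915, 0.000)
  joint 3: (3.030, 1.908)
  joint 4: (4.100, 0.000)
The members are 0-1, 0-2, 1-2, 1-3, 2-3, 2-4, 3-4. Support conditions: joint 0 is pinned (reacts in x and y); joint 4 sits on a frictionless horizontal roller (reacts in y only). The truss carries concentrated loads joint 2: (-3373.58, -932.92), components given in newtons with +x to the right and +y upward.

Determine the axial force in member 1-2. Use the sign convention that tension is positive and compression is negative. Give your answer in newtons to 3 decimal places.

N=5 nodes, M=7 members, R=3 reactions → 2N=10, M+R=10
member 0 (0-1): L=2.2811, (cx,cy)=(0.4182,0.9083)
member 1 (0-2): L=1.9150, (cx,cy)=(1.0000,0.0000)
member 2 (1-2): L=2.2840, (cx,cy)=(0.4208,-0.9072)
member 3 (1-3): L=2.0825, (cx,cy)=(0.9969,-0.0788)
member 4 (2-3): L=2.2099, (cx,cy)=(0.5045,0.8634)
member 5 (2-4): L=2.1850, (cx,cy)=(1.0000,0.0000)
member 6 (3-4): L=2.1875, (cx,cy)=(0.4891,-0.8722)
solve A·x = −loads:
  F[0-1] = -547.3456 N (compression)
  F[0-2] = -3144.6669 N (compression)
  F[1-2] = +589.5865 N (tension)
  F[1-3] = -478.4683 N (compression)
  F[2-3] = +461.0473 N (tension)
  F[2-4] = +244.3626 N (tension)
  F[3-4] = -499.5839 N (compression)
  Rx@0 = +3373.5800 N
  Ry@0 = +497.1781 N
  Ry@4 = +435.7419 N

589.586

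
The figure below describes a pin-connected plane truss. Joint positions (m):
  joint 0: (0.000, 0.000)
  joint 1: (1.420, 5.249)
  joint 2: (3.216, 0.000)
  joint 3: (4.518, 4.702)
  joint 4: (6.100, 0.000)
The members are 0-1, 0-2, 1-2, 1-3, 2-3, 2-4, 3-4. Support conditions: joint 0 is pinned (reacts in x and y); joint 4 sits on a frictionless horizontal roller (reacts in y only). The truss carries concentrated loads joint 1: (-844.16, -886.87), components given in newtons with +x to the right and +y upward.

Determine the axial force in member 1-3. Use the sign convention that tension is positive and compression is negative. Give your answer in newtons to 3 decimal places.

N=5 nodes, M=7 members, R=3 reactions → 2N=10, M+R=10
member 0 (0-1): L=5.4377, (cx,cy)=(0.2611,0.9653)
member 1 (0-2): L=3.2160, (cx,cy)=(1.0000,0.0000)
member 2 (1-2): L=5.5478, (cx,cy)=(0.3237,-0.9461)
member 3 (1-3): L=3.1459, (cx,cy)=(0.9848,-0.1739)
member 4 (2-3): L=4.8789, (cx,cy)=(0.2669,0.9637)
member 5 (2-4): L=2.8840, (cx,cy)=(1.0000,0.0000)
member 6 (3-4): L=4.9610, (cx,cy)=(0.3189,-0.9478)
solve A·x = −loads:
  F[0-1] = -1457.3811 N (compression)
  F[0-2] = -463.5786 N (compression)
  F[1-2] = +492.7954 N (tension)
  F[1-3] = +308.7468 N (tension)
  F[2-3] = -483.8026 N (compression)
  F[2-4] = -174.9355 N (compression)
  F[3-4] = +548.5810 N (tension)
  Rx@0 = +844.1600 N
  Ry@0 = +1406.8111 N
  Ry@4 = -519.9411 N

308.747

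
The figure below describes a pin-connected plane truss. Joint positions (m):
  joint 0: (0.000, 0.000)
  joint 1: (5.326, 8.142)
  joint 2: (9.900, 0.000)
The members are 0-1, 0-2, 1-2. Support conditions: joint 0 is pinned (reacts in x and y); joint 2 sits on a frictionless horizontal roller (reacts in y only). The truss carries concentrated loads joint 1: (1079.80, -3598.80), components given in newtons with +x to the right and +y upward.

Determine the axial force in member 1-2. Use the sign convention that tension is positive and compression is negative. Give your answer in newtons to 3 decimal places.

-3239.266

N=3 nodes, M=3 members, R=3 reactions → 2N=6, M+R=6
member 0 (0-1): L=9.7293, (cx,cy)=(0.5474,0.8369)
member 1 (0-2): L=9.9000, (cx,cy)=(1.0000,0.0000)
member 2 (1-2): L=9.3388, (cx,cy)=(0.4898,-0.8718)
solve A·x = −loads:
  F[0-1] = -925.6830 N (compression)
  F[0-2] = +1586.5384 N (tension)
  F[1-2] = -3239.2661 N (compression)
  Rx@0 = -1079.8000 N
  Ry@0 = +774.6646 N
  Ry@2 = +2824.1354 N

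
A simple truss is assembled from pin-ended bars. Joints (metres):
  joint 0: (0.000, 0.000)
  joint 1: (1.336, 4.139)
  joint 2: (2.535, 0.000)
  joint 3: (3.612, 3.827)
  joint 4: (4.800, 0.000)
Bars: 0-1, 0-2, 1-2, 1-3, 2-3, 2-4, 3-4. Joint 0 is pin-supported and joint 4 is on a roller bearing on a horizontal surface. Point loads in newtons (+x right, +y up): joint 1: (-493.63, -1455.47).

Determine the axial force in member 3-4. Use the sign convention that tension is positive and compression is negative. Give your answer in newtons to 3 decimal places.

N=5 nodes, M=7 members, R=3 reactions → 2N=10, M+R=10
member 0 (0-1): L=4.3493, (cx,cy)=(0.3072,0.9517)
member 1 (0-2): L=2.5350, (cx,cy)=(1.0000,0.0000)
member 2 (1-2): L=4.3092, (cx,cy)=(0.2782,-0.9605)
member 3 (1-3): L=2.2973, (cx,cy)=(0.9907,-0.1358)
member 4 (2-3): L=3.9757, (cx,cy)=(0.2709,0.9626)
member 5 (2-4): L=2.2650, (cx,cy)=(1.0000,0.0000)
member 6 (3-4): L=4.0072, (cx,cy)=(0.2965,-0.9550)
solve A·x = −loads:
  F[0-1] = -1551.0048 N (compression)
  F[0-2] = -17.1963 N (compression)
  F[1-2] = +19.7209 N (tension)
  F[1-3] = +11.8186 N (tension)
  F[2-3] = -19.6779 N (compression)
  F[2-4] = -6.3784 N (compression)
  F[3-4] = +21.5145 N (tension)
  Rx@0 = +493.6300 N
  Ry@0 = +1476.0172 N
  Ry@4 = -20.5472 N

21.514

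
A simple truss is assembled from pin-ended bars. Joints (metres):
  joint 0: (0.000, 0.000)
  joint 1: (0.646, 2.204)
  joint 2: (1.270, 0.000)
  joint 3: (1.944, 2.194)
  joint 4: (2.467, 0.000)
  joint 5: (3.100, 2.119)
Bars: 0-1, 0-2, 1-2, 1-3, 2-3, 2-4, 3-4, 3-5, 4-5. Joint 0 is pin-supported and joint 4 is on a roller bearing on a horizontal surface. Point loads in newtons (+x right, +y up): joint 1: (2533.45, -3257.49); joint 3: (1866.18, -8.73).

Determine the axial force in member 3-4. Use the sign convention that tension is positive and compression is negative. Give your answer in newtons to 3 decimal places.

N=6 nodes, M=9 members, R=3 reactions → 2N=12, M+R=12
member 0 (0-1): L=2.2967, (cx,cy)=(0.2813,0.9596)
member 1 (0-2): L=1.2700, (cx,cy)=(1.0000,0.0000)
member 2 (1-2): L=2.2906, (cx,cy)=(0.2724,-0.9622)
member 3 (1-3): L=1.2980, (cx,cy)=(1.0000,-0.0077)
member 4 (2-3): L=2.2952, (cx,cy)=(0.2937,0.9559)
member 5 (2-4): L=1.1970, (cx,cy)=(1.0000,0.0000)
member 6 (3-4): L=2.2555, (cx,cy)=(0.2319,-0.9727)
member 7 (3-5): L=1.1584, (cx,cy)=(0.9979,-0.0647)
member 8 (4-5): L=2.2115, (cx,cy)=(0.2862,0.9582)
solve A·x = −loads:
  F[0-1] = +1580.4942 N (tension)
  F[0-2] = +3955.0837 N (tension)
  F[1-2] = -4955.9173 N (compression)
  F[1-3] = -738.8645 N (compression)
  F[2-3] = +4988.4207 N (tension)
  F[2-4] = +1140.1370 N (tension)
  F[3-4] = -4916.9213 N (compression)
  F[3-5] = +0.0000 N (tension)
  F[4-5] = -0.0000 N (compression)
  Rx@0 = -4399.6300 N
  Ry@0 = -1516.6873 N
  Ry@4 = +4782.9073 N

-4916.921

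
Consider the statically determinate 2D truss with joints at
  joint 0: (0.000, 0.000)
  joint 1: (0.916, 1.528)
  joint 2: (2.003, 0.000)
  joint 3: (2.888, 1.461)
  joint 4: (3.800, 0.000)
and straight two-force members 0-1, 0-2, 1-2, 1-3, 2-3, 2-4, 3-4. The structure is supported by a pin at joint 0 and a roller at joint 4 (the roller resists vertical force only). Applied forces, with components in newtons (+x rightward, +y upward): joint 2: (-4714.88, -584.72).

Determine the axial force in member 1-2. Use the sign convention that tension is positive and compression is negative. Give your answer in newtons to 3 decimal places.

N=5 nodes, M=7 members, R=3 reactions → 2N=10, M+R=10
member 0 (0-1): L=1.7815, (cx,cy)=(0.5142,0.8577)
member 1 (0-2): L=2.0030, (cx,cy)=(1.0000,0.0000)
member 2 (1-2): L=1.8752, (cx,cy)=(0.5797,-0.8148)
member 3 (1-3): L=1.9731, (cx,cy)=(0.9994,-0.0340)
member 4 (2-3): L=1.7081, (cx,cy)=(0.5181,0.8553)
member 5 (2-4): L=1.7970, (cx,cy)=(1.0000,0.0000)
member 6 (3-4): L=1.7223, (cx,cy)=(0.5295,-0.8483)
solve A·x = −loads:
  F[0-1] = -322.3900 N (compression)
  F[0-2] = -4549.1182 N (compression)
  F[1-2] = +354.8279 N (tension)
  F[1-3] = -371.6604 N (compression)
  F[2-3] = +345.5903 N (tension)
  F[2-4] = +192.3933 N (tension)
  F[3-4] = -363.3290 N (compression)
  Rx@0 = +4714.8800 N
  Ry@0 = +276.5110 N
  Ry@4 = +308.2090 N

354.828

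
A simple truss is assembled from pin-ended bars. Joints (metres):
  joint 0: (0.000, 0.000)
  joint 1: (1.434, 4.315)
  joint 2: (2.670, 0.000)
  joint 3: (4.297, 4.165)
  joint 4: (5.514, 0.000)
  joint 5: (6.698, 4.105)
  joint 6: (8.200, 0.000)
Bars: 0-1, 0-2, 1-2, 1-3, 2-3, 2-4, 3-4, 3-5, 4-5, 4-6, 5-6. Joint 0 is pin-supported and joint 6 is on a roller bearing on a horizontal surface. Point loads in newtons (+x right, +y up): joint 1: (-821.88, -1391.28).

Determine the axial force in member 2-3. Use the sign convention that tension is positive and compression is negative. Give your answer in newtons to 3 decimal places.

-189.262

N=7 nodes, M=11 members, R=3 reactions → 2N=14, M+R=14
member 0 (0-1): L=4.5470, (cx,cy)=(0.3154,0.9490)
member 1 (0-2): L=2.6700, (cx,cy)=(1.0000,0.0000)
member 2 (1-2): L=4.4885, (cx,cy)=(0.2754,-0.9613)
member 3 (1-3): L=2.8669, (cx,cy)=(0.9986,-0.0523)
member 4 (2-3): L=4.4715, (cx,cy)=(0.3639,0.9315)
member 5 (2-4): L=2.8440, (cx,cy)=(1.0000,0.0000)
member 6 (3-4): L=4.3392, (cx,cy)=(0.2805,-0.9599)
member 7 (3-5): L=2.4017, (cx,cy)=(0.9997,-0.0250)
member 8 (4-5): L=4.2723, (cx,cy)=(0.2771,0.9608)
member 9 (4-6): L=2.6860, (cx,cy)=(1.0000,0.0000)
member 10 (5-6): L=4.3712, (cx,cy)=(0.3436,-0.9391)
solve A·x = −loads:
  F[0-1] = -1665.4551 N (compression)
  F[0-2] = -296.6455 N (compression)
  F[1-2] = +183.3782 N (tension)
  F[1-3] = +246.4866 N (tension)
  F[2-3] = -189.2618 N (compression)
  F[2-4] = -177.2843 N (compression)
  F[3-4] = +193.8961 N (tension)
  F[3-5] = +122.9408 N (tension)
  F[4-5] = -193.7005 N (compression)
  F[4-6] = -69.2219 N (compression)
  F[5-6] = +201.4513 N (tension)
  Rx@0 = +821.8800 N
  Ry@0 = +1580.4650 N
  Ry@6 = -189.1850 N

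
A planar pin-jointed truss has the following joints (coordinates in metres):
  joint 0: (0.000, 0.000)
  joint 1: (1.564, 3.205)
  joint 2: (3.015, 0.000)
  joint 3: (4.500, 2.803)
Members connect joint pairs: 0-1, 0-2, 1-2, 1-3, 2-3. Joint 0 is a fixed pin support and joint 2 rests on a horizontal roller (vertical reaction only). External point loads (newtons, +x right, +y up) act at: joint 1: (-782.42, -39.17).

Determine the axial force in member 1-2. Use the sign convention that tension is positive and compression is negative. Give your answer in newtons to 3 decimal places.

890.689

N=4 nodes, M=5 members, R=3 reactions → 2N=8, M+R=8
member 0 (0-1): L=3.5662, (cx,cy)=(0.4386,0.8987)
member 1 (0-2): L=3.0150, (cx,cy)=(1.0000,0.0000)
member 2 (1-2): L=3.5182, (cx,cy)=(0.4124,-0.9110)
member 3 (1-3): L=2.9634, (cx,cy)=(0.9908,-0.1357)
member 4 (2-3): L=3.1721, (cx,cy)=(0.4681,0.8836)
solve A·x = −loads:
  F[0-1] = -946.4495 N (compression)
  F[0-2] = -367.3487 N (compression)
  F[1-2] = +890.6894 N (tension)
  F[1-3] = -0.0000 N (compression)
  F[2-3] = +0.0000 N (tension)
  Rx@0 = +782.4200 N
  Ry@0 = +850.5777 N
  Ry@2 = -811.4077 N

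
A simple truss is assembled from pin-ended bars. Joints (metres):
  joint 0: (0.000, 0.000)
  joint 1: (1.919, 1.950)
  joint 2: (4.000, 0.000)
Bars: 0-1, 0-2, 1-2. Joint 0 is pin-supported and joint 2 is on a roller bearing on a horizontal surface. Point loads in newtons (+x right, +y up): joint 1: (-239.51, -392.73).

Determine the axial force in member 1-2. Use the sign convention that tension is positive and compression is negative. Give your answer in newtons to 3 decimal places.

N=3 nodes, M=3 members, R=3 reactions → 2N=6, M+R=6
member 0 (0-1): L=2.7359, (cx,cy)=(0.7014,0.7127)
member 1 (0-2): L=4.0000, (cx,cy)=(1.0000,0.0000)
member 2 (1-2): L=2.8519, (cx,cy)=(0.7297,-0.6838)
solve A·x = −loads:
  F[0-1] = -450.4793 N (compression)
  F[0-2] = +76.4646 N (tension)
  F[1-2] = -104.7889 N (compression)
  Rx@0 = +239.5100 N
  Ry@0 = +321.0789 N
  Ry@2 = +71.6511 N

-104.789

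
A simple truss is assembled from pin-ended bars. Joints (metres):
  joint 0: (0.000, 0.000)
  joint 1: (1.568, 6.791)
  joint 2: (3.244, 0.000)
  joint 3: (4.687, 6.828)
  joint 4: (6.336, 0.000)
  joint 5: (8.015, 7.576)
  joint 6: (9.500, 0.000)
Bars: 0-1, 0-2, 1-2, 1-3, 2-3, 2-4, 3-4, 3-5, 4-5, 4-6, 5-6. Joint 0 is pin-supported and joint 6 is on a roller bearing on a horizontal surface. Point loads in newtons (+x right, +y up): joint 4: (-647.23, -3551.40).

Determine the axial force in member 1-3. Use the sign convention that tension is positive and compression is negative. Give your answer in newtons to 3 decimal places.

N=7 nodes, M=11 members, R=3 reactions → 2N=14, M+R=14
member 0 (0-1): L=6.9697, (cx,cy)=(0.2250,0.9744)
member 1 (0-2): L=3.2440, (cx,cy)=(1.0000,0.0000)
member 2 (1-2): L=6.9948, (cx,cy)=(0.2396,-0.9709)
member 3 (1-3): L=3.1192, (cx,cy)=(0.9999,0.0119)
member 4 (2-3): L=6.9788, (cx,cy)=(0.2068,0.9784)
member 5 (2-4): L=3.0920, (cx,cy)=(1.0000,0.0000)
member 6 (3-4): L=7.0243, (cx,cy)=(0.2348,-0.9721)
member 7 (3-5): L=3.4110, (cx,cy)=(0.9757,0.2193)
member 8 (4-5): L=7.7598, (cx,cy)=(0.2164,0.9763)
member 9 (4-6): L=3.1640, (cx,cy)=(1.0000,0.0000)
member 10 (5-6): L=7.7202, (cx,cy)=(0.1924,-0.9813)
solve A·x = −loads:
  F[0-1] = -1213.9225 N (compression)
  F[0-2] = -374.1281 N (compression)
  F[1-2] = +1211.4087 N (tension)
  F[1-3] = -563.4048 N (compression)
  F[2-3] = -1202.0975 N (compression)
  F[2-4] = +164.6912 N (tension)
  F[3-4] = +976.0914 N (tension)
  F[3-5] = -1067.0368 N (compression)
  F[4-5] = +2665.7343 N (tension)
  F[4-6] = +464.2775 N (tension)
  F[5-6] = -2413.6704 N (compression)
  Rx@0 = +647.2300 N
  Ry@0 = +1182.8031 N
  Ry@6 = +2368.5969 N

-563.405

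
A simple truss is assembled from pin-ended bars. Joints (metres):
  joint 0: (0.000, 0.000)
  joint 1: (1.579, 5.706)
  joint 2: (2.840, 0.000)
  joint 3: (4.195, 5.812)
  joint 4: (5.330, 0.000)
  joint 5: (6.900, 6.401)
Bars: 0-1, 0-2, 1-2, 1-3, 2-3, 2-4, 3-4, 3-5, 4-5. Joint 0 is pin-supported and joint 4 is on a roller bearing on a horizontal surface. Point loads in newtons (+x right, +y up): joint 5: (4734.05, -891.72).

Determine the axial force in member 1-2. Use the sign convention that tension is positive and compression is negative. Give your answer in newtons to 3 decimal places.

N=6 nodes, M=9 members, R=3 reactions → 2N=12, M+R=12
member 0 (0-1): L=5.9204, (cx,cy)=(0.2667,0.9638)
member 1 (0-2): L=2.8400, (cx,cy)=(1.0000,0.0000)
member 2 (1-2): L=5.8437, (cx,cy)=(0.2158,-0.9764)
member 3 (1-3): L=2.6181, (cx,cy)=(0.9992,0.0405)
member 4 (2-3): L=5.9679, (cx,cy)=(0.2270,0.9739)
member 5 (2-4): L=2.4900, (cx,cy)=(1.0000,0.0000)
member 6 (3-4): L=5.9218, (cx,cy)=(0.1917,-0.9815)
member 7 (3-5): L=2.7684, (cx,cy)=(0.9771,0.2128)
member 8 (4-5): L=6.5907, (cx,cy)=(0.2382,0.9712)
solve A·x = −loads:
  F[0-1] = +6171.5045 N (tension)
  F[0-2] = +3088.0919 N (tension)
  F[1-2] = -5969.7197 N (compression)
  F[1-3] = +2936.5646 N (tension)
  F[2-3] = +5985.3927 N (tension)
  F[2-4] = +440.9127 N (tension)
  F[3-4] = -4899.5146 N (compression)
  F[3-5] = +5354.8037 N (tension)
  F[4-5] = -2091.2055 N (compression)
  Rx@0 = -4734.0500 N
  Ry@0 = -5947.9652 N
  Ry@4 = +6839.6852 N

-5969.720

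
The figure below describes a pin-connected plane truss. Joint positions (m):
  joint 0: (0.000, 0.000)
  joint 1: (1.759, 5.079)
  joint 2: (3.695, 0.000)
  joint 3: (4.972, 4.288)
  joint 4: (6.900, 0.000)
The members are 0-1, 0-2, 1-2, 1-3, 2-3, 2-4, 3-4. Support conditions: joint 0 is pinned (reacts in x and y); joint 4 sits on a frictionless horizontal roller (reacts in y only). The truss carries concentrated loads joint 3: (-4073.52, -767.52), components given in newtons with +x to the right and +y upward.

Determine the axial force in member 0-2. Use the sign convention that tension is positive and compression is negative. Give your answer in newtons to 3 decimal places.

-3122.522

N=5 nodes, M=7 members, R=3 reactions → 2N=10, M+R=10
member 0 (0-1): L=5.3750, (cx,cy)=(0.3273,0.9449)
member 1 (0-2): L=3.6950, (cx,cy)=(1.0000,0.0000)
member 2 (1-2): L=5.4355, (cx,cy)=(0.3562,-0.9344)
member 3 (1-3): L=3.3089, (cx,cy)=(0.9710,-0.2390)
member 4 (2-3): L=4.4741, (cx,cy)=(0.2854,0.9584)
member 5 (2-4): L=3.2050, (cx,cy)=(1.0000,0.0000)
member 6 (3-4): L=4.7015, (cx,cy)=(0.4101,-0.9120)
solve A·x = −loads:
  F[0-1] = -2905.9630 N (compression)
  F[0-2] = -3122.5217 N (compression)
  F[1-2] = +3519.5008 N (tension)
  F[1-3] = -2270.3951 N (compression)
  F[2-3] = -3431.4223 N (compression)
  F[2-4] = -889.5538 N (compression)
  F[3-4] = +2169.2114 N (tension)
  Rx@0 = +4073.5200 N
  Ry@0 = +2745.9467 N
  Ry@4 = -1978.4267 N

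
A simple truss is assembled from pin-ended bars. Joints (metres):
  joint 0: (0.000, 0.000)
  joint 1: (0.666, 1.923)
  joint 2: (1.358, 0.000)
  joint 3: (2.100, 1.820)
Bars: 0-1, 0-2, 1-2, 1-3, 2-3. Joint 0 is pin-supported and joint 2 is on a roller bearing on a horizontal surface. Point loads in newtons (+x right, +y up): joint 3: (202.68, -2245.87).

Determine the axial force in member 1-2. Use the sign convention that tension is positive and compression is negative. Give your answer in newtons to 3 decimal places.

-1675.784

N=4 nodes, M=5 members, R=3 reactions → 2N=8, M+R=8
member 0 (0-1): L=2.0351, (cx,cy)=(0.3273,0.9449)
member 1 (0-2): L=1.3580, (cx,cy)=(1.0000,0.0000)
member 2 (1-2): L=2.0437, (cx,cy)=(0.3386,-0.9409)
member 3 (1-3): L=1.4377, (cx,cy)=(0.9974,-0.0716)
member 4 (2-3): L=1.9654, (cx,cy)=(0.3775,0.9260)
solve A·x = −loads:
  F[0-1] = +1586.0988 N (tension)
  F[0-2] = -316.3906 N (compression)
  F[1-2] = -1675.7838 N (compression)
  F[1-3] = +1089.2870 N (tension)
  F[2-3] = -2341.0696 N (compression)
  Rx@0 = -202.6800 N
  Ry@0 = -1498.7578 N
  Ry@2 = +3744.6278 N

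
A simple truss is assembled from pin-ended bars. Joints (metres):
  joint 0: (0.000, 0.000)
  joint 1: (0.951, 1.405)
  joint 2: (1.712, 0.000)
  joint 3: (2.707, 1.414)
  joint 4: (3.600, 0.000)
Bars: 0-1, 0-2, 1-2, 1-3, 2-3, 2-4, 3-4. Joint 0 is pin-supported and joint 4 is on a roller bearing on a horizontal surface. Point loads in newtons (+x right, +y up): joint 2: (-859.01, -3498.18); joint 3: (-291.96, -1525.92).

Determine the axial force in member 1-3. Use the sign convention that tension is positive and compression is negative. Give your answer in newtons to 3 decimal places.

N=5 nodes, M=7 members, R=3 reactions → 2N=10, M+R=10
member 0 (0-1): L=1.6966, (cx,cy)=(0.5605,0.8281)
member 1 (0-2): L=1.7120, (cx,cy)=(1.0000,0.0000)
member 2 (1-2): L=1.5979, (cx,cy)=(0.4763,-0.8793)
member 3 (1-3): L=1.7560, (cx,cy)=(1.0000,0.0051)
member 4 (2-3): L=1.7290, (cx,cy)=(0.5755,0.8178)
member 5 (2-4): L=1.8880, (cx,cy)=(1.0000,0.0000)
member 6 (3-4): L=1.6724, (cx,cy)=(0.5340,-0.8455)
solve A·x = −loads:
  F[0-1] = -2810.8968 N (compression)
  F[0-2] = +424.6369 N (tension)
  F[1-2] = +2630.8252 N (tension)
  F[1-3] = -2828.6087 N (compression)
  F[2-3] = +1448.8431 N (tension)
  F[2-4] = +1702.8326 N (tension)
  F[3-4] = -3189.0014 N (compression)
  Rx@0 = +1150.9700 N
  Ry@0 = +2327.7894 N
  Ry@4 = +2696.3106 N

-2828.609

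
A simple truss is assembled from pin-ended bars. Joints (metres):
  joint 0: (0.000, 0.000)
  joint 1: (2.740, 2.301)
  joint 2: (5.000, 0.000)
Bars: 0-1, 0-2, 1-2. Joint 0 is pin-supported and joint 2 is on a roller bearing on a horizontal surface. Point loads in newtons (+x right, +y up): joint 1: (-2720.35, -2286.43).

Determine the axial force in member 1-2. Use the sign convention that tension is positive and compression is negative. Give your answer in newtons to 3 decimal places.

-1.484

N=3 nodes, M=3 members, R=3 reactions → 2N=6, M+R=6
member 0 (0-1): L=3.5780, (cx,cy)=(0.7658,0.6431)
member 1 (0-2): L=5.0000, (cx,cy)=(1.0000,0.0000)
member 2 (1-2): L=3.2252, (cx,cy)=(0.7007,-0.7134)
solve A·x = −loads:
  F[0-1] = -3553.7142 N (compression)
  F[0-2] = +1.0397 N (tension)
  F[1-2] = -1.4838 N (compression)
  Rx@0 = +2720.3500 N
  Ry@0 = +2285.3714 N
  Ry@2 = +1.0586 N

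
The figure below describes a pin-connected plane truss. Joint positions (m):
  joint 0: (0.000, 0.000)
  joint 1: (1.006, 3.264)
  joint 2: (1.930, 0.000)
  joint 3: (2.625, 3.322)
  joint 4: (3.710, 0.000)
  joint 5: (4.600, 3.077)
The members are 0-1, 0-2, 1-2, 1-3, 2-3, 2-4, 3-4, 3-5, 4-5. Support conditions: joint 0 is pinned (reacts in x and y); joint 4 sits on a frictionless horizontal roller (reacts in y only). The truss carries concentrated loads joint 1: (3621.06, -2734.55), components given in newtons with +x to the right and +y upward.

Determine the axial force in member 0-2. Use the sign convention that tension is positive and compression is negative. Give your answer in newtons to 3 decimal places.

N=6 nodes, M=9 members, R=3 reactions → 2N=12, M+R=12
member 0 (0-1): L=3.4155, (cx,cy)=(0.2945,0.9556)
member 1 (0-2): L=1.9300, (cx,cy)=(1.0000,0.0000)
member 2 (1-2): L=3.3923, (cx,cy)=(0.2724,-0.9622)
member 3 (1-3): L=1.6200, (cx,cy)=(0.9994,0.0358)
member 4 (2-3): L=3.3939, (cx,cy)=(0.2048,0.9788)
member 5 (2-4): L=1.7800, (cx,cy)=(1.0000,0.0000)
member 6 (3-4): L=3.4947, (cx,cy)=(0.3105,-0.9506)
member 7 (3-5): L=1.9901, (cx,cy)=(0.9924,-0.1231)
member 8 (4-5): L=3.2031, (cx,cy)=(0.2779,0.9606)
solve A·x = −loads:
  F[0-1] = +1248.0645 N (tension)
  F[0-2] = +3253.4570 N (tension)
  F[1-2] = -4160.5204 N (compression)
  F[1-3] = -2121.5569 N (compression)
  F[2-3] = +4089.8757 N (tension)
  F[2-4] = +1282.6810 N (tension)
  F[3-4] = -4131.4117 N (compression)
  F[3-5] = +0.0000 N (tension)
  F[4-5] = -0.0000 N (compression)
  Rx@0 = -3621.0600 N
  Ry@0 = -1192.6999 N
  Ry@4 = +3927.2499 N

3253.457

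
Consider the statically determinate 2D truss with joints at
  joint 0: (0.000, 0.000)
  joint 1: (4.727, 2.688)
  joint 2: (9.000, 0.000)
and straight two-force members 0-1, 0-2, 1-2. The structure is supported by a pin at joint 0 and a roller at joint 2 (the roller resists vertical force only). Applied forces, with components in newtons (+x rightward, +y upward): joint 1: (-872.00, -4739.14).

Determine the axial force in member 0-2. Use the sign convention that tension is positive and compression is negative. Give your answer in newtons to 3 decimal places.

N=3 nodes, M=3 members, R=3 reactions → 2N=6, M+R=6
member 0 (0-1): L=5.4378, (cx,cy)=(0.8693,0.4943)
member 1 (0-2): L=9.0000, (cx,cy)=(1.0000,0.0000)
member 2 (1-2): L=5.0482, (cx,cy)=(0.8464,-0.5325)
solve A·x = −loads:
  F[0-1] = -5078.6874 N (compression)
  F[0-2] = +3542.8135 N (tension)
  F[1-2] = -4185.5074 N (compression)
  Rx@0 = +872.0000 N
  Ry@0 = +2510.4757 N
  Ry@2 = +2228.6643 N

3542.813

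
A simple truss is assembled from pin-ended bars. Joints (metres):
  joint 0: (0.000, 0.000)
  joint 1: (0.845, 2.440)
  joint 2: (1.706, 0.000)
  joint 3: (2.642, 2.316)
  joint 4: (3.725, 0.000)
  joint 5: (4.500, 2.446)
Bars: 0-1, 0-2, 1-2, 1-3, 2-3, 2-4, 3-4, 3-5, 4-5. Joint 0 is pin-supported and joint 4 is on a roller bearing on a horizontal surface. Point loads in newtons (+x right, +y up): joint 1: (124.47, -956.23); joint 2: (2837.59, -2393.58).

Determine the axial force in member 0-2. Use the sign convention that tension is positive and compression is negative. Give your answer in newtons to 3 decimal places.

3639.145

N=6 nodes, M=9 members, R=3 reactions → 2N=12, M+R=12
member 0 (0-1): L=2.5822, (cx,cy)=(0.3272,0.9449)
member 1 (0-2): L=1.7060, (cx,cy)=(1.0000,0.0000)
member 2 (1-2): L=2.5875, (cx,cy)=(0.3328,-0.9430)
member 3 (1-3): L=1.8013, (cx,cy)=(0.9976,-0.0688)
member 4 (2-3): L=2.4980, (cx,cy)=(0.3747,0.9271)
member 5 (2-4): L=2.0190, (cx,cy)=(1.0000,0.0000)
member 6 (3-4): L=2.5567, (cx,cy)=(0.4236,-0.9059)
member 7 (3-5): L=1.8625, (cx,cy)=(0.9976,0.0698)
member 8 (4-5): L=2.5658, (cx,cy)=(0.3020,0.9533)
solve A·x = −loads:
  F[0-1] = -2069.0560 N (compression)
  F[0-2] = +3639.1453 N (tension)
  F[1-2] = +1145.8228 N (tension)
  F[1-3] = -1185.6514 N (compression)
  F[2-3] = +1416.2346 N (tension)
  F[2-4] = +652.1737 N (tension)
  F[3-4] = -1539.6272 N (compression)
  F[3-5] = +0.0000 N (tension)
  F[4-5] = -0.0000 N (compression)
  Rx@0 = -2962.0600 N
  Ry@0 = +1955.1339 N
  Ry@4 = +1394.6761 N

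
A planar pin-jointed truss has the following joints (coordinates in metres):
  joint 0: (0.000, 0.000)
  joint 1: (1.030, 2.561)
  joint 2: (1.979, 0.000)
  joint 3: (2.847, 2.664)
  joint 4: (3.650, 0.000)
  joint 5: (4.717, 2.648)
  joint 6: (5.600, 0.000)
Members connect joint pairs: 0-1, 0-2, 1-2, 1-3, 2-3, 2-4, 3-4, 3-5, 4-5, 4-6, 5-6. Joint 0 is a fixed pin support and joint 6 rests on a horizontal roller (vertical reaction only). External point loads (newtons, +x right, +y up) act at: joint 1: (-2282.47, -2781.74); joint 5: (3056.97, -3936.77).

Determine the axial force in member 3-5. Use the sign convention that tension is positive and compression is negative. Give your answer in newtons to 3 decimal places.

N=7 nodes, M=11 members, R=3 reactions → 2N=14, M+R=14
member 0 (0-1): L=2.7604, (cx,cy)=(0.3731,0.9278)
member 1 (0-2): L=1.9790, (cx,cy)=(1.0000,0.0000)
member 2 (1-2): L=2.7312, (cx,cy)=(0.3475,-0.9377)
member 3 (1-3): L=1.8199, (cx,cy)=(0.9984,0.0566)
member 4 (2-3): L=2.8018, (cx,cy)=(0.3098,0.9508)
member 5 (2-4): L=1.6710, (cx,cy)=(1.0000,0.0000)
member 6 (3-4): L=2.7824, (cx,cy)=(0.2886,-0.9574)
member 7 (3-5): L=1.8701, (cx,cy)=(1.0000,-0.0086)
member 8 (4-5): L=2.8549, (cx,cy)=(0.3737,0.9275)
member 9 (4-6): L=1.9500, (cx,cy)=(1.0000,0.0000)
member 10 (5-6): L=2.7913, (cx,cy)=(0.3163,-0.9486)
solve A·x = −loads:
  F[0-1] = -2682.9283 N (compression)
  F[0-2] = +1775.6050 N (tension)
  F[1-2] = -229.7378 N (compression)
  F[1-3] = +1363.3772 N (tension)
  F[2-3] = +226.5697 N (tension)
  F[2-4] = +1625.5877 N (tension)
  F[3-4] = -319.2024 N (compression)
  F[3-5] = +1523.5601 N (tension)
  F[4-5] = +329.4984 N (tension)
  F[4-6] = +1410.3173 N (tension)
  F[5-6] = -4458.2998 N (compression)
  Rx@0 = -774.5000 N
  Ry@0 = +2489.1551 N
  Ry@6 = +4229.3549 N

1523.560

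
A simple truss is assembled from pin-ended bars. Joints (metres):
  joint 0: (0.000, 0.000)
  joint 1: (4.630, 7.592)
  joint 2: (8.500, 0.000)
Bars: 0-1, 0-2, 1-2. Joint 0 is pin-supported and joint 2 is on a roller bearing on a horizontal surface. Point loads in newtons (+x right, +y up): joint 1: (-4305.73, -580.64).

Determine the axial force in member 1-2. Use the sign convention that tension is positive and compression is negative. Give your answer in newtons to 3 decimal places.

N=3 nodes, M=3 members, R=3 reactions → 2N=6, M+R=6
member 0 (0-1): L=8.8924, (cx,cy)=(0.5207,0.8538)
member 1 (0-2): L=8.5000, (cx,cy)=(1.0000,0.0000)
member 2 (1-2): L=8.5215, (cx,cy)=(0.4541,-0.8909)
solve A·x = −loads:
  F[0-1] = -4814.1640 N (compression)
  F[0-2] = -1799.1517 N (compression)
  F[1-2] = +3961.6042 N (tension)
  Rx@0 = +4305.7300 N
  Ry@0 = +4110.1387 N
  Ry@2 = -3529.4987 N

3961.604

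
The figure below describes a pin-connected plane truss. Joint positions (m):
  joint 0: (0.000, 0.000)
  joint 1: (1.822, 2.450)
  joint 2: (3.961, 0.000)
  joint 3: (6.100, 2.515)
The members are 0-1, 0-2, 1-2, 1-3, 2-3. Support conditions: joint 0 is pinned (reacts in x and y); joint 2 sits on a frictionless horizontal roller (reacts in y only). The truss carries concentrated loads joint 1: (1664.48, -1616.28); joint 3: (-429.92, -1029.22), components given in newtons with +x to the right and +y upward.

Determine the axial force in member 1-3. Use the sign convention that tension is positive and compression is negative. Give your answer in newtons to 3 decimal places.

451.312

N=4 nodes, M=5 members, R=3 reactions → 2N=8, M+R=8
member 0 (0-1): L=3.0532, (cx,cy)=(0.5967,0.8024)
member 1 (0-2): L=3.9610, (cx,cy)=(1.0000,0.0000)
member 2 (1-2): L=3.2524, (cx,cy)=(0.6577,-0.7533)
member 3 (1-3): L=4.2785, (cx,cy)=(0.9999,0.0152)
member 4 (2-3): L=3.3016, (cx,cy)=(0.6479,0.7618)
solve A·x = −loads:
  F[0-1] = +547.7573 N (tension)
  F[0-2] = +907.6880 N (tension)
  F[1-2] = -2719.9794 N (compression)
  F[1-3] = +451.3120 N (tension)
  F[2-3] = -1360.1222 N (compression)
  Rx@0 = -1234.5600 N
  Ry@0 = -439.5370 N
  Ry@2 = +3085.0370 N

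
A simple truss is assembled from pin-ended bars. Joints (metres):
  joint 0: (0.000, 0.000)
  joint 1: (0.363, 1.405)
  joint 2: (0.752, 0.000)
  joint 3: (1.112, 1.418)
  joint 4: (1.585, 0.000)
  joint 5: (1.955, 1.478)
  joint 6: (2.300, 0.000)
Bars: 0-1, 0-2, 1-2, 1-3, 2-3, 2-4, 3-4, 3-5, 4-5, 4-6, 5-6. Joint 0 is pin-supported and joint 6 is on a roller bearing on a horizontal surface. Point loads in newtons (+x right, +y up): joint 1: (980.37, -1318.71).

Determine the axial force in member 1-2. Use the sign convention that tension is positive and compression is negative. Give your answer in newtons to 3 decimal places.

-853.301

N=7 nodes, M=11 members, R=3 reactions → 2N=14, M+R=14
member 0 (0-1): L=1.4511, (cx,cy)=(0.2501,0.9682)
member 1 (0-2): L=0.7520, (cx,cy)=(1.0000,0.0000)
member 2 (1-2): L=1.4579, (cx,cy)=(0.2668,-0.9637)
member 3 (1-3): L=0.7491, (cx,cy)=(0.9998,0.0174)
member 4 (2-3): L=1.4630, (cx,cy)=(0.2461,0.9693)
member 5 (2-4): L=0.8330, (cx,cy)=(1.0000,0.0000)
member 6 (3-4): L=1.4948, (cx,cy)=(0.3164,-0.9486)
member 7 (3-5): L=0.8451, (cx,cy)=(0.9975,0.0710)
member 8 (4-5): L=1.5236, (cx,cy)=(0.2428,0.9701)
member 9 (4-6): L=0.7150, (cx,cy)=(1.0000,0.0000)
member 10 (5-6): L=1.5177, (cx,cy)=(0.2273,-0.9738)
solve A·x = −loads:
  F[0-1] = -528.5076 N (compression)
  F[0-2] = +1112.5756 N (tension)
  F[1-2] = -853.3012 N (compression)
  F[1-3] = -885.0225 N (compression)
  F[2-3] = +848.4522 N (tension)
  F[2-4] = +676.1086 N (tension)
  F[3-4] = -880.5408 N (compression)
  F[3-5] = -398.4859 N (compression)
  F[4-5] = +861.0714 N (tension)
  F[4-6] = +188.3740 N (tension)
  F[5-6] = -828.6989 N (compression)
  Rx@0 = -980.3700 N
  Ry@0 = +511.7050 N
  Ry@6 = +807.0050 N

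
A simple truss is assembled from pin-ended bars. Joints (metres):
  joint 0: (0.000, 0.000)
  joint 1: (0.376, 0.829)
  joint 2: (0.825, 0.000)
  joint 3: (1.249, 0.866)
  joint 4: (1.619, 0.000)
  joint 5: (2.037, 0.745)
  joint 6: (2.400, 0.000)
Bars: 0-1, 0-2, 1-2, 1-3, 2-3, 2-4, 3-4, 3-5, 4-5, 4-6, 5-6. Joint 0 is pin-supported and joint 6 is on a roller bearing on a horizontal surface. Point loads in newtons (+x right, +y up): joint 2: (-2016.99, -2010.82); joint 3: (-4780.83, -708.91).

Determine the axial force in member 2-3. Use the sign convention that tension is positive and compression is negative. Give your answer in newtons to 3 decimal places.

N=7 nodes, M=11 members, R=3 reactions → 2N=14, M+R=14
member 0 (0-1): L=0.9103, (cx,cy)=(0.4131,0.9107)
member 1 (0-2): L=0.8250, (cx,cy)=(1.0000,0.0000)
member 2 (1-2): L=0.9428, (cx,cy)=(0.4762,-0.8793)
member 3 (1-3): L=0.8738, (cx,cy)=(0.9991,0.0423)
member 4 (2-3): L=0.9642, (cx,cy)=(0.4397,0.8981)
member 5 (2-4): L=0.7940, (cx,cy)=(1.0000,0.0000)
member 6 (3-4): L=0.9417, (cx,cy)=(0.3929,-0.9196)
member 7 (3-5): L=0.7972, (cx,cy)=(0.9884,-0.1518)
member 8 (4-5): L=0.8543, (cx,cy)=(0.4893,0.8721)
member 9 (4-6): L=0.7810, (cx,cy)=(1.0000,0.0000)
member 10 (5-6): L=0.8287, (cx,cy)=(0.4380,-0.8990)
solve A·x = −loads:
  F[0-1] = -3716.5336 N (compression)
  F[0-2] = -5262.6765 N (compression)
  F[1-2] = +3690.5163 N (tension)
  F[1-3] = -3295.7042 N (compression)
  F[2-3] = -1374.2891 N (compression)
  F[2-4] = -883.7645 N (compression)
  F[3-4] = +615.9181 N (tension)
  F[3-5] = +649.2961 N (tension)
  F[4-5] = -649.4486 N (compression)
  F[4-6] = -323.9884 N (compression)
  F[5-6] = +739.6667 N (tension)
  Rx@0 = +6797.8200 N
  Ry@0 = +3384.6649 N
  Ry@6 = -664.9349 N

-1374.289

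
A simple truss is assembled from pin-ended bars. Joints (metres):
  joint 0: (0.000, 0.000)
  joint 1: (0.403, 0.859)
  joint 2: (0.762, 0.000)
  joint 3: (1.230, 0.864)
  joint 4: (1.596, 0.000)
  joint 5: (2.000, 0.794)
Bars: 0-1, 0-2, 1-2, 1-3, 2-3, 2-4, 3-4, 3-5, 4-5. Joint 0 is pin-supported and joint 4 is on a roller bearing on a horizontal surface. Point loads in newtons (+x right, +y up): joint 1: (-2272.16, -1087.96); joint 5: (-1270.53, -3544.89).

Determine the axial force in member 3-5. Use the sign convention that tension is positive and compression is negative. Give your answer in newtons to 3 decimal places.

N=6 nodes, M=9 members, R=3 reactions → 2N=12, M+R=12
member 0 (0-1): L=0.9488, (cx,cy)=(0.4247,0.9053)
member 1 (0-2): L=0.7620, (cx,cy)=(1.0000,0.0000)
member 2 (1-2): L=0.9310, (cx,cy)=(0.3856,-0.9227)
member 3 (1-3): L=0.8270, (cx,cy)=(1.0000,0.0060)
member 4 (2-3): L=0.9826, (cx,cy)=(0.4763,0.8793)
member 5 (2-4): L=0.8340, (cx,cy)=(1.0000,0.0000)
member 6 (3-4): L=0.9383, (cx,cy)=(0.3901,-0.9208)
member 7 (3-5): L=0.7732, (cx,cy)=(0.9959,-0.0905)
member 8 (4-5): L=0.8909, (cx,cy)=(0.4535,0.8913)
solve A·x = −loads:
  F[0-1] = -1956.1258 N (compression)
  F[0-2] = -2711.8630 N (compression)
  F[1-2] = +747.7594 N (tension)
  F[1-3] = +1153.0131 N (tension)
  F[2-3] = -784.6428 N (compression)
  F[2-4] = -2049.8099 N (compression)
  F[3-4] = +691.3975 N (tension)
  F[3-5] = +511.6968 N (tension)
  F[4-5] = -3925.4032 N (compression)
  Rx@0 = +3542.6900 N
  Ry@0 = +1770.9192 N
  Ry@4 = +2861.9308 N

511.697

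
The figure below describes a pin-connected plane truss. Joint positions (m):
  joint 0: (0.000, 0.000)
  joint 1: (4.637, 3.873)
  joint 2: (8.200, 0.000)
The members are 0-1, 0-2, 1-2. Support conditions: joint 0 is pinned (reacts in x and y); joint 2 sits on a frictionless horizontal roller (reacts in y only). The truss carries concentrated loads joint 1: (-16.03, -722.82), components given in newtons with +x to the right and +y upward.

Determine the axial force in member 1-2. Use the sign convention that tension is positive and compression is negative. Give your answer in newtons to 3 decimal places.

-545.114

N=3 nodes, M=3 members, R=3 reactions → 2N=6, M+R=6
member 0 (0-1): L=6.0417, (cx,cy)=(0.7675,0.6410)
member 1 (0-2): L=8.2000, (cx,cy)=(1.0000,0.0000)
member 2 (1-2): L=5.2626, (cx,cy)=(0.6770,-0.7359)
solve A·x = −loads:
  F[0-1] = -501.7501 N (compression)
  F[0-2] = +369.0641 N (tension)
  F[1-2] = -545.1141 N (compression)
  Rx@0 = +16.0300 N
  Ry@0 = +321.6453 N
  Ry@2 = +401.1747 N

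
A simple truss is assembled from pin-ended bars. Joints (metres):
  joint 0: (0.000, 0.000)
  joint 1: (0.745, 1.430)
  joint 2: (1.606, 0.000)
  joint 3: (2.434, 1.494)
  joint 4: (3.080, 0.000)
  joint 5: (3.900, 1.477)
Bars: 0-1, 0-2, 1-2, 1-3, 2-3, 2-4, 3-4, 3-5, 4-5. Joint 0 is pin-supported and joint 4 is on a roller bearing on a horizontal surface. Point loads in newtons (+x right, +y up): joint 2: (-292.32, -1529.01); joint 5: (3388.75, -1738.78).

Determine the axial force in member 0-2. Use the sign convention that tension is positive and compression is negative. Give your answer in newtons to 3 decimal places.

N=6 nodes, M=9 members, R=3 reactions → 2N=12, M+R=12
member 0 (0-1): L=1.6124, (cx,cy)=(0.4620,0.8869)
member 1 (0-2): L=1.6060, (cx,cy)=(1.0000,0.0000)
member 2 (1-2): L=1.6692, (cx,cy)=(0.5158,-0.8567)
member 3 (1-3): L=1.6902, (cx,cy)=(0.9993,0.0379)
member 4 (2-3): L=1.7081, (cx,cy)=(0.4847,0.8747)
member 5 (2-4): L=1.4740, (cx,cy)=(1.0000,0.0000)
member 6 (3-4): L=1.6277, (cx,cy)=(0.3969,-0.9179)
member 7 (3-5): L=1.4661, (cx,cy)=(0.9999,-0.0116)
member 8 (4-5): L=1.6894, (cx,cy)=(0.4854,0.8743)
solve A·x = −loads:
  F[0-1] = +1529.2598 N (tension)
  F[0-2] = +2389.8568 N (tension)
  F[1-2] = -1517.2335 N (compression)
  F[1-3] = +1490.2562 N (tension)
  F[2-3] = +3234.2192 N (tension)
  F[2-4] = +331.7814 N (tension)
  F[3-4] = -3198.0800 N (compression)
  F[3-5] = +4326.5236 N (tension)
  F[4-5] = -1931.3946 N (compression)
  Rx@0 = -3096.4300 N
  Ry@0 = -1356.2411 N
  Ry@4 = +4624.0311 N

2389.857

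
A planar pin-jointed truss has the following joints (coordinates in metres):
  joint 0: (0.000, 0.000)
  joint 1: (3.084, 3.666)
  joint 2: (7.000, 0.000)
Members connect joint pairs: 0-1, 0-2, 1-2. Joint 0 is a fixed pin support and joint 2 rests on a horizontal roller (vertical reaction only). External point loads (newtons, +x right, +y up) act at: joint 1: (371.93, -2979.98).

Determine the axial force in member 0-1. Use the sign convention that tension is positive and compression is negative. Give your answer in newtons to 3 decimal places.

N=3 nodes, M=3 members, R=3 reactions → 2N=6, M+R=6
member 0 (0-1): L=4.7907, (cx,cy)=(0.6437,0.7652)
member 1 (0-2): L=7.0000, (cx,cy)=(1.0000,0.0000)
member 2 (1-2): L=5.3642, (cx,cy)=(0.7300,-0.6834)
solve A·x = −loads:
  F[0-1] = -1923.9831 N (compression)
  F[0-2] = +1610.4941 N (tension)
  F[1-2] = -2206.0797 N (compression)
  Rx@0 = -371.9300 N
  Ry@0 = +1472.3009 N
  Ry@2 = +1507.6791 N

-1923.983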